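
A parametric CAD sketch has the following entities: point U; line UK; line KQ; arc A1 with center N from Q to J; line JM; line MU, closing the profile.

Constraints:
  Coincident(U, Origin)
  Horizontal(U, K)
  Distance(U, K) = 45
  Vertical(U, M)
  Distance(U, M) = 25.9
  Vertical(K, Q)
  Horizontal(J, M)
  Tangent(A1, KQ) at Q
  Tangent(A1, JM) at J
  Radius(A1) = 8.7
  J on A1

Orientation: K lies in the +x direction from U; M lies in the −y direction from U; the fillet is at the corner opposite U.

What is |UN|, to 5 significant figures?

40.169

U is at the origin; U and K share the same y with |UK| = 45.0 and K on the +x side, so K = (45.000, 0.0000). U and M share the same x with |UM| = 25.9 and M on the −y side, so M = (0.0000, -25.900). The virtual corner opposite U is at (45.000, -25.900). Since A1 is tangent to KQ there, NQ ⟂ KQ and the tangent condition forces NJ to be normal to JM, with radius 8.7, so the center N sits 8.7 in from both sides at N = (36.300, -17.200). Then |UN| = |N − U| = 40.169.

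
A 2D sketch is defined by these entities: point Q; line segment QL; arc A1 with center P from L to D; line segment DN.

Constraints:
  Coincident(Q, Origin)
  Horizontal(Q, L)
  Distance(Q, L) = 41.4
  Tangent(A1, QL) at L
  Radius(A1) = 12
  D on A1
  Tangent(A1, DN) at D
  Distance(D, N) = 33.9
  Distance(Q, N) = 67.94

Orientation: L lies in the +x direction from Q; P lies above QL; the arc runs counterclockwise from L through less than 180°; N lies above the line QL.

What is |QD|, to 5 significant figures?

54.996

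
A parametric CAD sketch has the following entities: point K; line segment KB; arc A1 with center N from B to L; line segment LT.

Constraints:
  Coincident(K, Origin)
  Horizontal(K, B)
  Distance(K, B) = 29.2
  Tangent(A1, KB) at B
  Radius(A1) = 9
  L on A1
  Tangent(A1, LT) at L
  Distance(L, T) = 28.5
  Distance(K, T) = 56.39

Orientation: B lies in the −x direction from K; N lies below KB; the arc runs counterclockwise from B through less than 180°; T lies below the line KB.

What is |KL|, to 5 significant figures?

38.596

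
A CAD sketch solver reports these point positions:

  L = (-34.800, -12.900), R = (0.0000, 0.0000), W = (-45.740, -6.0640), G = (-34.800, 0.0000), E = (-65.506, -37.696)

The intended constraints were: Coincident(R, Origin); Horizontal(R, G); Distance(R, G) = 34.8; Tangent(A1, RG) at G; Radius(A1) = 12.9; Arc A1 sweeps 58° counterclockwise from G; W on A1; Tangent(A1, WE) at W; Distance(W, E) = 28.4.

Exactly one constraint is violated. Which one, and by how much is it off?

Distance(W, E) = 28.4 — off by 8.90.

R = (0.00, 0.00) ✓; R.y = 0.00, G.y = 0.00 ✓; |RG| = 34.80 ✓; ∠(LG, GR) = 90.00° ✓; |LG| = 12.90 ✓; bearing(L→W) − bearing(L→G) = 58.00° ✓; |LW| = 12.90 ✓; ∠(LW, WE) = 90.00° ✓; |WE| = 37.30 ✗.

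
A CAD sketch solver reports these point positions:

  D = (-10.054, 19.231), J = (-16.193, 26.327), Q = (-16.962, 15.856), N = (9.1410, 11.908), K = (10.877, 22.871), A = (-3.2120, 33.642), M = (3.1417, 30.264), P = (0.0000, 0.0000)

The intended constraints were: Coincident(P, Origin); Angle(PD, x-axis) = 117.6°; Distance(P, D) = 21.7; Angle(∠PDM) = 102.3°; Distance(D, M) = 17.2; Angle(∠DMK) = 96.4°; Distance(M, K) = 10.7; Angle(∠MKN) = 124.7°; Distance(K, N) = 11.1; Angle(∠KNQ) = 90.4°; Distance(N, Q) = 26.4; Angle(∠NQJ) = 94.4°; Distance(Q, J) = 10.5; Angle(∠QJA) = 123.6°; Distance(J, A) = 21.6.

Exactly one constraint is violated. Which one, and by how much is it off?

Distance(J, A) = 21.6 — off by 6.70.

P = (0.00, 0.00) ✓; PD at 117.6° ✓; |PD| = 21.70 ✓; ∠PDM = 102.3° ✓; |DM| = 17.20 ✓; ∠DMK = 96.40° ✓; |MK| = 10.70 ✓; ∠MKN = 124.7° ✓; |KN| = 11.10 ✓; ∠KNQ = 90.40° ✓; |NQ| = 26.40 ✓; ∠NQJ = 94.40° ✓; |QJ| = 10.50 ✓; ∠QJA = 123.6° ✓; |JA| = 14.90 ✗.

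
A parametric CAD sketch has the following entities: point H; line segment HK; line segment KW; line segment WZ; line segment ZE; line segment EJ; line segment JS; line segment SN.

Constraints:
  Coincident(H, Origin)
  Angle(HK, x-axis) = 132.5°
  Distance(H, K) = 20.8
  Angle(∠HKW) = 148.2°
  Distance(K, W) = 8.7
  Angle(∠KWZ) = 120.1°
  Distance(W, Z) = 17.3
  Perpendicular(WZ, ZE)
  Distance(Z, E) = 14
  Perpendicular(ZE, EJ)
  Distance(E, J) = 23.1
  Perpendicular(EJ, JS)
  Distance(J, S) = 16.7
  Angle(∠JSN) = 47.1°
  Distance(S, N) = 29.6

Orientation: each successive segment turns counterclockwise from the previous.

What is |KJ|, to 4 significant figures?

6.631

The perpendicularity gives ZE at right angles to WZ, so ZE runs at -45.80°; with |ZE| = 14.0, E = (-25.07, -4.408). The perpendicularity gives EJ at right angles to ZE, so EJ runs at 44.20°; with |EJ| = 23.1, J = (-8.509, 11.70). Then |KJ| = |J − K| = 6.631.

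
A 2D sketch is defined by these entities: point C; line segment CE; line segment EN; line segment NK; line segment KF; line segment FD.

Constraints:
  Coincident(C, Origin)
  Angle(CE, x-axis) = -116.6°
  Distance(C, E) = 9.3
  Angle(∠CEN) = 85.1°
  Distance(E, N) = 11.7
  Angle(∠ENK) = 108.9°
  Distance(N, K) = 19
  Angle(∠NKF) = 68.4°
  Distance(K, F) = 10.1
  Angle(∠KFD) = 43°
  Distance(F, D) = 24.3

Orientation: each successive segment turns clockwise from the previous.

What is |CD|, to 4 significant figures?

26.58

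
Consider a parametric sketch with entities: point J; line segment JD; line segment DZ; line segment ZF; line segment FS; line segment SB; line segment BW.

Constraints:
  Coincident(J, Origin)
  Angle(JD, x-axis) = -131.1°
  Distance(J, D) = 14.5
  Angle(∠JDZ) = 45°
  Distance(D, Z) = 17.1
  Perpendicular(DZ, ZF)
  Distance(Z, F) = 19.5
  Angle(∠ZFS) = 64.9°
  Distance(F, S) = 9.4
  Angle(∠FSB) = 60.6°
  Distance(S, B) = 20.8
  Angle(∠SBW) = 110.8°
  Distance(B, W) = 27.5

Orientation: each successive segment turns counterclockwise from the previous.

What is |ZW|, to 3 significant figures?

36.5

J is at the origin; JD runs at -131.1° with length 14.5, so D = (-9.53, -10.9). ∠JDZ = 45.0° gives DZ at 3.90° from the x-axis; with |DZ| = 17.1, Z = (7.53, -9.76). DZ is perpendicular to ZF, so ZF runs at 93.9°; with |ZF| = 19.5, F = (6.20, 9.69). ∠ZFS = 64.9° gives FS at -151° from the x-axis; with |FS| = 9.4, S = (-2.02, 5.13). ∠FSB = 60.6° gives SB at -31.6° from the x-axis; with |SB| = 20.8, B = (15.7, -5.76). ∠SBW = 110.8° gives BW at 37.6° from the x-axis; with |BW| = 27.5, W = (37.5, 11.0). Then |ZW| = |W − Z| = 36.5.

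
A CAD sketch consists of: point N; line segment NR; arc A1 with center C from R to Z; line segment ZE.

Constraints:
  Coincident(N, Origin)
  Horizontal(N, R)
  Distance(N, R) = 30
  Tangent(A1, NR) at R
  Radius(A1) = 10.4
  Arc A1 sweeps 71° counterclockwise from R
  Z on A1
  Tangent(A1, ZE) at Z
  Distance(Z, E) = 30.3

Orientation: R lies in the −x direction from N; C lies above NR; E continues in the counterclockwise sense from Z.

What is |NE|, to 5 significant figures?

37.121

N is at the origin; N and R share the same y with |NR| = 30.0 and R on the −x side, so R = (-30.000, 0.0000). The tangent condition forces CR to be normal to NR, so C = R + (0, 10.4) = (-30.000, 10.400). On A1, R sits at bearing -90° from C; a 71° counterclockwise sweep puts Z at bearing -19°, so Z = C + 10.4·(cos -19°, sin -19°) = (-20.167, 7.0141). Tangency of A1 to ZE means the radius CZ is perpendicular to ZE, so ZE runs along (−sin -19°, cos -19°); with |ZE| = 30.3, E = (-10.302, 35.663). Then |NE| = |E − N| = 37.121.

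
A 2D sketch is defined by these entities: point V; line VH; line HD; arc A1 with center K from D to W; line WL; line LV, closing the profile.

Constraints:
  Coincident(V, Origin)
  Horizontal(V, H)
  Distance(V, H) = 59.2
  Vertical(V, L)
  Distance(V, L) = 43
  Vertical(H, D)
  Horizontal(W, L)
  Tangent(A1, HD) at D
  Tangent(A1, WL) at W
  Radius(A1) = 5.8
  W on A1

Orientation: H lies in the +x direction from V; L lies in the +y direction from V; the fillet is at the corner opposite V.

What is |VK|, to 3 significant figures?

65.1

V is at the origin; V and H share the same y with |VH| = 59.2 and H on the +x side, so H = (59.2, 0.00). VL is vertical with |VL| = 43.0 and L on the +y side, so L = (0.00, 43.0). The virtual corner opposite V is at (59.2, 43.0). Since A1 is tangent to HD there, KD ⟂ HD and tangency of A1 to WL means the radius KW is perpendicular to WL, with radius 5.8, so the center K sits 5.8 in from both sides at K = (53.4, 37.2). Then |VK| = |K − V| = 65.1.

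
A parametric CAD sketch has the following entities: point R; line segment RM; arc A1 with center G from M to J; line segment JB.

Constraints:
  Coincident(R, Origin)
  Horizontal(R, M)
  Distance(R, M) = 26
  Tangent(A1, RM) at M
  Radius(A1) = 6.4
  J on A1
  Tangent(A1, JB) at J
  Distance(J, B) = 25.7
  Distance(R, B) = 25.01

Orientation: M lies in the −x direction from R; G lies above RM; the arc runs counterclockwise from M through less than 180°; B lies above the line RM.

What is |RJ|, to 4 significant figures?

20.88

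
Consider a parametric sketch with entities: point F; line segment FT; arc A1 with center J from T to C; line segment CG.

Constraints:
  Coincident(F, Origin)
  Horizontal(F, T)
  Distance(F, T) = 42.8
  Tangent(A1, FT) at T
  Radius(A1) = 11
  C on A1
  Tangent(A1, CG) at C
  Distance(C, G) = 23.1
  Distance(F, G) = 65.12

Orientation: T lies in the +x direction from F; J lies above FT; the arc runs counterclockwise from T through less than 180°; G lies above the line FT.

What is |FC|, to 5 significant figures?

54.615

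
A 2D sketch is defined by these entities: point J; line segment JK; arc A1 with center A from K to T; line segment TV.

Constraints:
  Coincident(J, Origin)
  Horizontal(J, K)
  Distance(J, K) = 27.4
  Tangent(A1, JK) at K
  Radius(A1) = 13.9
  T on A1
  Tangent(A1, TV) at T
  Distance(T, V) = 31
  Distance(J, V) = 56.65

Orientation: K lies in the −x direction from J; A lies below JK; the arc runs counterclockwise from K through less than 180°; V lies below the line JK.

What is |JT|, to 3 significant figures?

44.5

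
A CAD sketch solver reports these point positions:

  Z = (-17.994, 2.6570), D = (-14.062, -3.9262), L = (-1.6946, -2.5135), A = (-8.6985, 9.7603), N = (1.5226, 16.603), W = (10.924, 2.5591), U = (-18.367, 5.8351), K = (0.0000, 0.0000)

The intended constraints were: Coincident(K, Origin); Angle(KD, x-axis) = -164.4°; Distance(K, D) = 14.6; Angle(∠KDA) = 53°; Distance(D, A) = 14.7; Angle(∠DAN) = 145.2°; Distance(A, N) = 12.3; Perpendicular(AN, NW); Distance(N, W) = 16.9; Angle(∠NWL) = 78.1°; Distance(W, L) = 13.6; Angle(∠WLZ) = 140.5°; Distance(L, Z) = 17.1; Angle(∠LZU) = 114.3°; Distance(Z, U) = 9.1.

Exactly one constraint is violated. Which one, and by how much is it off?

Distance(Z, U) = 9.1 — off by 5.90.

K = (0.00, 0.00) ✓; KD at -164.4° ✓; |KD| = 14.60 ✓; ∠KDA = 53.00° ✓; |DA| = 14.70 ✓; ∠DAN = 145.2° ✓; |AN| = 12.30 ✓; ∠(AN, NW) = 90.00° ✓; |NW| = 16.90 ✓; ∠NWL = 78.10° ✓; |WL| = 13.60 ✓; ∠WLZ = 140.5° ✓; |LZ| = 17.10 ✓; ∠LZU = 114.3° ✓; |ZU| = 3.200 ✗.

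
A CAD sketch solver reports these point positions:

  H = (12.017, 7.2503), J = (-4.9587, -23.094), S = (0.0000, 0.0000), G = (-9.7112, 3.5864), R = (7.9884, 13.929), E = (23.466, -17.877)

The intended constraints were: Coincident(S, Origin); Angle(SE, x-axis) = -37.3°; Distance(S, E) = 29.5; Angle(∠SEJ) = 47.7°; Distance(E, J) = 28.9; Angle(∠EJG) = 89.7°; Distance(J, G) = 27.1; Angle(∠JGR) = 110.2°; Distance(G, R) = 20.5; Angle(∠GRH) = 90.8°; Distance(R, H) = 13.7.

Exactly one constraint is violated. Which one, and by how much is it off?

Distance(R, H) = 13.7 — off by 5.90.

S = (0.00, 0.00) ✓; SE at -37.30° ✓; |SE| = 29.50 ✓; ∠SEJ = 47.70° ✓; |EJ| = 28.90 ✓; ∠EJG = 89.70° ✓; |JG| = 27.10 ✓; ∠JGR = 110.2° ✓; |GR| = 20.50 ✓; ∠GRH = 90.80° ✓; |RH| = 7.800 ✗.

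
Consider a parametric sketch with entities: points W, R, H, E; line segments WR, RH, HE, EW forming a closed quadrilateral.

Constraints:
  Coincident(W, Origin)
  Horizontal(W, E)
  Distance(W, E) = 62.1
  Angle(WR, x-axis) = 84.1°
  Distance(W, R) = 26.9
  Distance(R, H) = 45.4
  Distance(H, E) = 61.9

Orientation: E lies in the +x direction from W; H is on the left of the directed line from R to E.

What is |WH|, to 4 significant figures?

67.60

Checks: W.y = 0.00, E.y = 0.00 ✓; |RH| = 45.40 ✓; |HE| = 61.90 ✓.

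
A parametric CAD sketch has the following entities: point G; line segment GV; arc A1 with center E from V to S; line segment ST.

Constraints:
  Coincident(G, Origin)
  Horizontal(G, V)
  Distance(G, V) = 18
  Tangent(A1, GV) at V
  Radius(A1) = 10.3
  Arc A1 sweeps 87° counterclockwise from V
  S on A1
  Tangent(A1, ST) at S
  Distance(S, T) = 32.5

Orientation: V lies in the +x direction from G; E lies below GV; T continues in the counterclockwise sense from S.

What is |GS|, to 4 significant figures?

12.44

G is at the origin; G and V share the same y with |GV| = 18.0 and V on the +x side, so V = (18.00, 0.000). The tangent condition forces EV to be normal to GV, so E = V + (0, -10.3) = (18.00, -10.30). On A1, V sits at bearing 90° from E; an 87° counterclockwise sweep puts S at bearing 177°, so S = E + 10.3·(cos 177°, sin 177°) = (7.714, -9.761). Then |GS| = |S − G| = 12.44.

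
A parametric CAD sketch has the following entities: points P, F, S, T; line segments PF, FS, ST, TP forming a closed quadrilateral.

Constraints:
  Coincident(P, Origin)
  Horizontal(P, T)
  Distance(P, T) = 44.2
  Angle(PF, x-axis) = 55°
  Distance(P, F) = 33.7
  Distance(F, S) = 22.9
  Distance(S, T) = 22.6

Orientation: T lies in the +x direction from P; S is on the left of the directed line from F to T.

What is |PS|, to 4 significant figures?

47.31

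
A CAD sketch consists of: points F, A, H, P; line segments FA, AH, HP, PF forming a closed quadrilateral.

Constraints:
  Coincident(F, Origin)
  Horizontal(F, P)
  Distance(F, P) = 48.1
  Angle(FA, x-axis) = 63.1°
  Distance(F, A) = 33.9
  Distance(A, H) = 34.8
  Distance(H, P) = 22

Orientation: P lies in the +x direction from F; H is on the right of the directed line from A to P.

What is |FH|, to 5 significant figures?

26.428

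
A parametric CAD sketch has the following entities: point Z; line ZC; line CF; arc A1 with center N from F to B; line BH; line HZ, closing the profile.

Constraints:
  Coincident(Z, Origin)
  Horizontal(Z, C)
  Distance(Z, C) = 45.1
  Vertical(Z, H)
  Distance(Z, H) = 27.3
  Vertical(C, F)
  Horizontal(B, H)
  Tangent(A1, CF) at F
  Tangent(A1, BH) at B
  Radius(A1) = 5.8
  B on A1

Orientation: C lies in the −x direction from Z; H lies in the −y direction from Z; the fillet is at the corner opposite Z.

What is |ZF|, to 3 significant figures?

50.0

The virtual corner opposite Z is at (-45.1, -27.3). A1 meets CF tangentially, so NF is at right angles to CF and A1 meets BH tangentially, so NB is at right angles to BH, with radius 5.8, so the center N sits 5.8 in from both sides at N = (-39.3, -21.5). That places the tangent points at F = (-45.1, -21.5) on CF and B = (-39.3, -27.3) on BH. Then |ZF| = |F − Z| = 50.0.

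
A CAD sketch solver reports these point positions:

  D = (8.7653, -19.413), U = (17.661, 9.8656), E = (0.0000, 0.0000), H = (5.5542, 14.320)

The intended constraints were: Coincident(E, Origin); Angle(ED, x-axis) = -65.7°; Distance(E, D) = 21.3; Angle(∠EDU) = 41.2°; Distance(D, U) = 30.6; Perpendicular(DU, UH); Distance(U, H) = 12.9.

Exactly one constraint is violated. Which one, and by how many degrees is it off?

Perpendicular(DU, UH) — off by 3.30°.

E = (0.00, 0.00) ✓; ED at -65.70° ✓; |ED| = 21.30 ✓; ∠EDU = 41.20° ✓; |DU| = 30.60 ✓; ∠(DU, UH) = 86.70° ✗; |UH| = 12.90 ✓.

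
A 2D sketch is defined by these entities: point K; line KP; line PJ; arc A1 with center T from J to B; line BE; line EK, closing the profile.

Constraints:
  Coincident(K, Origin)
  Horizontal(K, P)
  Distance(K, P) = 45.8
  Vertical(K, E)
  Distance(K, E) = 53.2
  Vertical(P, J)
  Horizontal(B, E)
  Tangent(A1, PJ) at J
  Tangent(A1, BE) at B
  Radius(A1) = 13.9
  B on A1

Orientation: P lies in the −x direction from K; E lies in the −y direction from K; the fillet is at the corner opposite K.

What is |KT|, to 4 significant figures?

50.62

K is at the origin; K and P share the same y with |KP| = 45.8 and P on the −x side, so P = (-45.80, 0.000). K and E share the same x with |KE| = 53.2 and E on the −y side, so E = (0.000, -53.20). The virtual corner opposite K is at (-45.80, -53.20). Tangency of A1 to PJ means the radius TJ is perpendicular to PJ and A1 meets BE tangentially, so TB is at right angles to BE, with radius 13.9, so the center T sits 13.9 in from both sides at T = (-31.90, -39.30). Then |KT| = |T − K| = 50.62.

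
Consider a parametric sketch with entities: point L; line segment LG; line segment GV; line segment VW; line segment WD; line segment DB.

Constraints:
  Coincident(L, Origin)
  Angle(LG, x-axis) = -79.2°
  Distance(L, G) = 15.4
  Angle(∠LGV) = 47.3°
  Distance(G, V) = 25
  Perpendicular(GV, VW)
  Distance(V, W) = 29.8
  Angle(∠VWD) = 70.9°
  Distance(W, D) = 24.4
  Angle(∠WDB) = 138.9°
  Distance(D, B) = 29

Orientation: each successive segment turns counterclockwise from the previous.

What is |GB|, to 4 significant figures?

12.91

∠VWD = 70.9° gives WD at -107.4° from the x-axis; with |WD| = 24.4, D = (-13.50, -0.5885). ∠WDB = 138.9° gives DB at -66.30° from the x-axis; with |DB| = 29.0, B = (-1.839, -27.14). Then |GB| = |B − G| = 12.91.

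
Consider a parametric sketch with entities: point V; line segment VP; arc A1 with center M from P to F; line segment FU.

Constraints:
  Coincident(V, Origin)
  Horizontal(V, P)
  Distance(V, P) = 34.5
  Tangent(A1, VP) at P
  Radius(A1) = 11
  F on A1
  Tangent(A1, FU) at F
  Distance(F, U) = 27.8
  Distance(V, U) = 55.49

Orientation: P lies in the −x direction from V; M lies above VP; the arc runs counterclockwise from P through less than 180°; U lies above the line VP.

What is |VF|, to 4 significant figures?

29.54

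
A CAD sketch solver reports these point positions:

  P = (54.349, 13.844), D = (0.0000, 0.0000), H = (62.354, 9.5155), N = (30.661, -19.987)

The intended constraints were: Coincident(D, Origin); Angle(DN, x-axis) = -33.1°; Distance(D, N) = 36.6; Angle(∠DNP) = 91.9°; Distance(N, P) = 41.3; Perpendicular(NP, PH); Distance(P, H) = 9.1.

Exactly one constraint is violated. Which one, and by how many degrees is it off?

Perpendicular(NP, PH) — off by 6.60°.

D = (0.00, 0.00) ✓; DN at -33.10° ✓; |DN| = 36.60 ✓; ∠DNP = 91.90° ✓; |NP| = 41.30 ✓; ∠(NP, PH) = 83.40° ✗; |PH| = 9.100 ✓.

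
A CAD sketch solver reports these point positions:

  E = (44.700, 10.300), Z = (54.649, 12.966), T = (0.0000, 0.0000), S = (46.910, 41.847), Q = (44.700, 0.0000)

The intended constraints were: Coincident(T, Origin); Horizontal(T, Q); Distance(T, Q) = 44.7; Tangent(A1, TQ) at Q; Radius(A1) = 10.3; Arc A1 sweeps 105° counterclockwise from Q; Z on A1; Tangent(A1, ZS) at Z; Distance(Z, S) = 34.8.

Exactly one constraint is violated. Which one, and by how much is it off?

Distance(Z, S) = 34.8 — off by 4.90.

T = (0.00, 0.00) ✓; T.y = 0.00, Q.y = 0.00 ✓; |TQ| = 44.70 ✓; ∠(EQ, QT) = 90.00° ✓; |EQ| = 10.30 ✓; bearing(E→Z) − bearing(E→Q) = 105.0° ✓; |EZ| = 10.30 ✓; ∠(EZ, ZS) = 90.00° ✓; |ZS| = 29.90 ✗.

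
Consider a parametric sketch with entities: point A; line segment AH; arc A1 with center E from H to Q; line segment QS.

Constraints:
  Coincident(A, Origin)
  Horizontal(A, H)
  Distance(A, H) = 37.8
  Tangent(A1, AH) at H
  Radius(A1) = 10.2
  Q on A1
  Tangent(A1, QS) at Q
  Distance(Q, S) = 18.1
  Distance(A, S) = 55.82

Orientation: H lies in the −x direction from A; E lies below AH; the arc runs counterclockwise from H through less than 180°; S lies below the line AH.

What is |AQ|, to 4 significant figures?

49.05

Checks: |EQ| = 10.20 ✓; ∠(EQ, QS) = 90.00° ✓; |QS| = 18.10 ✓; |AS| = 55.82 ✓.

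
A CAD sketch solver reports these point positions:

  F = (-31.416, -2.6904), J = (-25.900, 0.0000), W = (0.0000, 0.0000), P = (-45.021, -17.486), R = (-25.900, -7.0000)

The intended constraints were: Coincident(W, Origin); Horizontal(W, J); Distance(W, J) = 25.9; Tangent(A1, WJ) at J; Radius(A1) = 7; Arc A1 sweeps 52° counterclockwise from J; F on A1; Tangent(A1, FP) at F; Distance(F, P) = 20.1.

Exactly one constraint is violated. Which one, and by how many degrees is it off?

Tangent(A1, FP) at F — off by 4.60°.

W = (0.00, 0.00) ✓; W.y = 0.00, J.y = 0.00 ✓; |WJ| = 25.90 ✓; ∠(RJ, JW) = 90.00° ✓; |RJ| = 7.000 ✓; bearing(R→F) − bearing(R→J) = 52.00° ✓; |RF| = 7.000 ✓; ∠(RF, FP) = 94.60° ✗; |FP| = 20.10 ✓.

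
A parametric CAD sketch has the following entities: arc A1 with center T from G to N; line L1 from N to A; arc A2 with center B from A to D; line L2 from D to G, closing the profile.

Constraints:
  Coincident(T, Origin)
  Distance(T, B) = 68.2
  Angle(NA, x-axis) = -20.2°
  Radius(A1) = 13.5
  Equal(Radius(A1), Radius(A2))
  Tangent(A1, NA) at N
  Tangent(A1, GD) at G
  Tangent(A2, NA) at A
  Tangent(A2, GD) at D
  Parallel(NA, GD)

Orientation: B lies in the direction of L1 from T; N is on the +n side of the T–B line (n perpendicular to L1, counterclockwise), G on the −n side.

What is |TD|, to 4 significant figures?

69.52

The slot axis is L1's direction at -20.2°, so u = (cos -20.2°, sin -20.2°) = (0.9385, -0.3453) and n = (−sin -20.2°, cos -20.2°) = (0.3453, 0.9385). T is at the origin and B lies 68.2 along u from T, so B = 68.2·u = (64.01, -23.55). Tangency of A1 to both parallel lines with radius 13.5 puts N and G at T ± 13.5·n: N = (4.662, 12.67), G = (-4.662, -12.67). Equal radii place A and D the same way about B: A = B + 13.5·n = (68.67, -10.88), D = B − 13.5·n = (59.34, -36.22). Then |TD| = |D − T| = 69.52.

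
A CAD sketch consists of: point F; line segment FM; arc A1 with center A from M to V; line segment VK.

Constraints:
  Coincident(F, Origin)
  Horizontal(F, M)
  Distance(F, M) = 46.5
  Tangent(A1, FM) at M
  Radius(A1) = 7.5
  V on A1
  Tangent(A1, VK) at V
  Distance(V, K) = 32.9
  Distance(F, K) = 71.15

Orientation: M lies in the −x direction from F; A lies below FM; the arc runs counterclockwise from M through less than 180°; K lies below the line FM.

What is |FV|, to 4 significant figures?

54.22

Checks: |AV| = 7.500 ✓; ∠(AV, VK) = 90.00° ✓; |VK| = 32.90 ✓; |FK| = 71.15 ✓.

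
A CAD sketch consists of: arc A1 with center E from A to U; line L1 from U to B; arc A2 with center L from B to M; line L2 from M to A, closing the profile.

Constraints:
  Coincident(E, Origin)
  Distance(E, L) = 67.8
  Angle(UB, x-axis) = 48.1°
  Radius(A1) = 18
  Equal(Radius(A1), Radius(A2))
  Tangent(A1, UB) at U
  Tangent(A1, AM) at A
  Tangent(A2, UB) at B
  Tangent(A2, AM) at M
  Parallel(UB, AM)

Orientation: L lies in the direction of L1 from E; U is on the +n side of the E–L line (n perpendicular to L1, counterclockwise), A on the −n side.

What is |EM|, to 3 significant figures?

70.1

The slot axis is L1's direction at 48.1°, so u = (cos 48.1°, sin 48.1°) = (0.668, 0.744) and n = (−sin 48.1°, cos 48.1°) = (-0.744, 0.668). E is at the origin and L lies 67.8 along u from E, so L = 67.8·u = (45.3, 50.5). Tangency of A1 to both parallel lines with radius 18.0 puts U and A at E ± 18.0·n: U = (-13.4, 12.0), A = (13.4, -12.0). Equal radii place B and M the same way about L: B = L + 18.0·n = (31.9, 62.5), M = L − 18.0·n = (58.7, 38.4). Then |EM| = |M − E| = 70.1.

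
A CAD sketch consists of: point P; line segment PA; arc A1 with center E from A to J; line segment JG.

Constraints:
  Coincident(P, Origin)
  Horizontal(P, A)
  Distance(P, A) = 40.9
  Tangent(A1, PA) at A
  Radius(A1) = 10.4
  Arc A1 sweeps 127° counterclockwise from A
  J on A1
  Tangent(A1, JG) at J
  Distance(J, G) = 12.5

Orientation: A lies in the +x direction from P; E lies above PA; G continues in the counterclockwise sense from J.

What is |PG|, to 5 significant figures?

49.470

P is at the origin; PA is horizontal with |PA| = 40.9 and A on the +x side, so A = (40.900, 0.0000). Since A1 is tangent to PA there, EA ⟂ PA, so E = A + (0, 10.4) = (40.900, 10.400). On A1, A sits at bearing -90° from E; a 127° counterclockwise sweep puts J at bearing 37°, so J = E + 10.4·(cos 37°, sin 37°) = (49.206, 16.659). The tangent condition forces EJ to be normal to JG, so JG runs along (−sin 37°, cos 37°); with |JG| = 12.5, G = (41.683, 26.642). Then |PG| = |G − P| = 49.470.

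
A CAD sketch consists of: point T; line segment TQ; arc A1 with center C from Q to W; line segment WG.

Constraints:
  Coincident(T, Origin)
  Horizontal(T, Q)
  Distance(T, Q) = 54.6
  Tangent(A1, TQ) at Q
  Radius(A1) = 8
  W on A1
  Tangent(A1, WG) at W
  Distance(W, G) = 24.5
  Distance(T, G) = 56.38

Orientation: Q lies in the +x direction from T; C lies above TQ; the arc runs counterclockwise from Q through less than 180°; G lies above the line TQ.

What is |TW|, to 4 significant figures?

62.31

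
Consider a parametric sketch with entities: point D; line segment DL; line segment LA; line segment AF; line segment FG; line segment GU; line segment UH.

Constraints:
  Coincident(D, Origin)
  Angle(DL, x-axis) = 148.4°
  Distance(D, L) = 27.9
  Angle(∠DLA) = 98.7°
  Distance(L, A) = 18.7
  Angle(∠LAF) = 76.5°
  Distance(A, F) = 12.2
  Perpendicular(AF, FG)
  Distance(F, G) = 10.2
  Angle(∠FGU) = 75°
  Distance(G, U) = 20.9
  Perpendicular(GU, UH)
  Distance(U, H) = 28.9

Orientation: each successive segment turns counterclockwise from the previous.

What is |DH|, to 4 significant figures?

50.86

D is at the origin; DL runs at 148.4° with length 27.9, so L = (-23.76, 14.62). ∠DLA = 98.7° gives LA at -130.3° from the x-axis; with |LA| = 18.7, A = (-35.86, 0.3573). ∠LAF = 76.5° gives AF at -26.80° from the x-axis; with |AF| = 12.2, F = (-24.97, -5.143). AF is perpendicular to FG, so FG runs at 63.20°; with |FG| = 10.2, G = (-20.37, 3.961). ∠FGU = 75.0° gives GU at 168.2° from the x-axis; with |GU| = 20.9, U = (-40.83, 8.235). The perpendicularity gives UH at right angles to GU, so UH runs at -101.8°; with |UH| = 28.9, H = (-46.74, -20.05). Then |DH| = |H − D| = 50.86.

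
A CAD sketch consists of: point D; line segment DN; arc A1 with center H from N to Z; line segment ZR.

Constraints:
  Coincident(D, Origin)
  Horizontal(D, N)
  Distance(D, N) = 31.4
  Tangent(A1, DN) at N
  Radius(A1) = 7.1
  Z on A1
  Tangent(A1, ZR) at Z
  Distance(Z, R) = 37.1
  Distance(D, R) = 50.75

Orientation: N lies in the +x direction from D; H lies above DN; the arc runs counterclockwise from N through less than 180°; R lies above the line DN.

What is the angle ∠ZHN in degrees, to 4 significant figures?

110.9°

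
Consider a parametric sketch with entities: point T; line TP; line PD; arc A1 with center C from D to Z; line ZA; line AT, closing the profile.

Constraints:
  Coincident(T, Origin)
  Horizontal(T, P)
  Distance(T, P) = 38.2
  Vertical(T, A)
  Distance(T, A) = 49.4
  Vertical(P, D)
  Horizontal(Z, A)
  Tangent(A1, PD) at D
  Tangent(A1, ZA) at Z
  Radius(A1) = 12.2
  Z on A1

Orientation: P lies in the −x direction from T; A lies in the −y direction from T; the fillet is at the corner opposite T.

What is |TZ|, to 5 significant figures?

55.824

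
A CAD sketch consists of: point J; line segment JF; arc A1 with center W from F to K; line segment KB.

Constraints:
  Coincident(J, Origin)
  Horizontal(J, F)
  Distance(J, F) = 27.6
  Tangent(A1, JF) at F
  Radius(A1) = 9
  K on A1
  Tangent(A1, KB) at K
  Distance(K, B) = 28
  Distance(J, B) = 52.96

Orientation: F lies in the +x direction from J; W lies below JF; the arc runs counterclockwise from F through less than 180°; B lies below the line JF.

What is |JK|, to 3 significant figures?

25.4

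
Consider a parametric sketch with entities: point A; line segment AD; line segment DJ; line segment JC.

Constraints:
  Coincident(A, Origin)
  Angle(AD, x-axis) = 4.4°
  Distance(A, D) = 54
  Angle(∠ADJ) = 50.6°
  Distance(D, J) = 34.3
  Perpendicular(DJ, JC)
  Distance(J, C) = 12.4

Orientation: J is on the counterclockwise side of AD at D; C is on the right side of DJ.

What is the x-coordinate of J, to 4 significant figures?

30.10

A is at the origin; AD runs at 4.4° with length 54.0, so D = 54.0·(cos 4.4°, sin 4.4°) = (53.84, 4.143). ∠ADJ = 50.6°, so DJ runs at 4.4° + (180° − 50.6°) = 133.8° from the x-axis; with |DJ| = 34.3, J = D + 34.3·(cos 133.8°, sin 133.8°) = (30.10, 28.90). So J.x = 30.10.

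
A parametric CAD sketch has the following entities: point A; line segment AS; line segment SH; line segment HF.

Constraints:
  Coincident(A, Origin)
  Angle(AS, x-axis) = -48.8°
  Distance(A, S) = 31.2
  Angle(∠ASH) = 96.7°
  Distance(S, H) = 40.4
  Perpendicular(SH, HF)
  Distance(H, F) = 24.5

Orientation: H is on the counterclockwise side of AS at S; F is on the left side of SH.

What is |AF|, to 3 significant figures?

44.5

A is at the origin; AS runs at -48.8° with length 31.2, so S = 31.2·(cos -48.8°, sin -48.8°) = (20.6, -23.5). ∠ASH = 96.7°, so SH runs at -48.8° + (180° − 96.7°) = 34.5° from the x-axis; with |SH| = 40.4, H = S + 40.4·(cos 34.5°, sin 34.5°) = (53.8, -0.593). The perpendicularity gives HF at right angles to SH; with |HF| = 24.5 on the left of SH, F = H + 24.5·(-0.566, 0.824) = (40.0, 19.6). Then |AF| = |F − A| = 44.5.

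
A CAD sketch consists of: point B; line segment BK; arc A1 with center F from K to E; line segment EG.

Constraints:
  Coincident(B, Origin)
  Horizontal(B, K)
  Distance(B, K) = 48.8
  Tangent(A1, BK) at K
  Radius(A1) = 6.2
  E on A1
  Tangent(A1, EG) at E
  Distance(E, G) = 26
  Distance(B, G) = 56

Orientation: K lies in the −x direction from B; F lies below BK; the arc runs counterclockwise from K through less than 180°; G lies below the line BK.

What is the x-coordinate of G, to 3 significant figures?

-45.4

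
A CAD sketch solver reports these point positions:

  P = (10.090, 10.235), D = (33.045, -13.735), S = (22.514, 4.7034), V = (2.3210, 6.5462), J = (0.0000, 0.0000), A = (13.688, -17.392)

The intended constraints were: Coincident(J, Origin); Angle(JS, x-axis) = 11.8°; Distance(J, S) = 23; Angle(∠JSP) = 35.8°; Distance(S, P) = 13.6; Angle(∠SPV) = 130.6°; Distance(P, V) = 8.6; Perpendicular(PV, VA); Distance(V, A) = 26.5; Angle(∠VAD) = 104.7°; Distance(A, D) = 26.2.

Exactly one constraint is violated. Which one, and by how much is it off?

Distance(A, D) = 26.2 — off by 6.50.

J = (0.00, 0.00) ✓; JS at 11.80° ✓; |JS| = 23.00 ✓; ∠JSP = 35.80° ✓; |SP| = 13.60 ✓; ∠SPV = 130.6° ✓; |PV| = 8.600 ✓; ∠(PV, VA) = 90.00° ✓; |VA| = 26.50 ✓; ∠VAD = 104.7° ✓; |AD| = 19.70 ✗.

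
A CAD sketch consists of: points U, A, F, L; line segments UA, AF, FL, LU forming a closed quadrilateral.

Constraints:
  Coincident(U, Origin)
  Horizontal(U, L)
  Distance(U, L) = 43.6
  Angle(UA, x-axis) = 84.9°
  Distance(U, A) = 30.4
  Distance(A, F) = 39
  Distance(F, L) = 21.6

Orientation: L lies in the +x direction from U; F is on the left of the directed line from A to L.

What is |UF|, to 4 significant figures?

45.96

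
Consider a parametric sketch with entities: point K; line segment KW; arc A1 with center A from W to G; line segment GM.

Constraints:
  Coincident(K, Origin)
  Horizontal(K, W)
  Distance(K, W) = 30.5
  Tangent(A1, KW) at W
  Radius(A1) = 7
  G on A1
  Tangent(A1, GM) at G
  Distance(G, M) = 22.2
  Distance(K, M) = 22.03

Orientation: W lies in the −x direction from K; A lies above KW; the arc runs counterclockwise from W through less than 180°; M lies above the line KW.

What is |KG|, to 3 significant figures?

25.3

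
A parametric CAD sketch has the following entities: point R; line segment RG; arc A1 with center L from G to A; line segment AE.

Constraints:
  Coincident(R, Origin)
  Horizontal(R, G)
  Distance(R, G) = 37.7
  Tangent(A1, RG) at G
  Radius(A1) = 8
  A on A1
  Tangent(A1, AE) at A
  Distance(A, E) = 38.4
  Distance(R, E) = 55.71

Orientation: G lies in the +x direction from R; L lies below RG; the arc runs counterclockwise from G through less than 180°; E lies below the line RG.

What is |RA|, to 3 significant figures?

30.8

R is at the origin; R and G share the same y with |RG| = 37.7 and G on the +x side, so G = (37.7, 0.00). Since A1 is tangent to RG there, LG ⟂ RG, so L = G + (0, -8) = (37.7, -8.00). Since LA ⟂ AE (tangency), |LE| = √(8.0² + 38.4²) = 39.2 regardless of where A sits on A1. So E lies on both circle(R, 55.71) and circle(L, 39.2); the below-RG intersection is E = (30.6, -46.6). A is the foot of the tangent from E: A = (29.7, -8.18).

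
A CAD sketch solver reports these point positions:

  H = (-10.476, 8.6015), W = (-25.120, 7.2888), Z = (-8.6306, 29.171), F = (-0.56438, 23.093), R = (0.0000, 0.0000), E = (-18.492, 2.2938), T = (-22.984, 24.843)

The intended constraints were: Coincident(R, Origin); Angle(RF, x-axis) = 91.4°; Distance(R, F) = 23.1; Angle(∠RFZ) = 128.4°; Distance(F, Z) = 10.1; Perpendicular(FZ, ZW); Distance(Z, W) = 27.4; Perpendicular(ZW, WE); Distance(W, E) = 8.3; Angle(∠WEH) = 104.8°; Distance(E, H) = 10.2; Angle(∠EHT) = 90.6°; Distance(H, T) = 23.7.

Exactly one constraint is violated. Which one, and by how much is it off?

Distance(H, T) = 23.7 — off by 3.20.

R = (0.00, 0.00) ✓; RF at 91.40° ✓; |RF| = 23.10 ✓; ∠RFZ = 128.4° ✓; |FZ| = 10.10 ✓; ∠(FZ, ZW) = 90.00° ✓; |ZW| = 27.40 ✓; ∠(ZW, WE) = 90.00° ✓; |WE| = 8.299 ✓; ∠WEH = 104.8° ✓; |EH| = 10.20 ✓; ∠EHT = 90.60° ✓; |HT| = 20.50 ✗.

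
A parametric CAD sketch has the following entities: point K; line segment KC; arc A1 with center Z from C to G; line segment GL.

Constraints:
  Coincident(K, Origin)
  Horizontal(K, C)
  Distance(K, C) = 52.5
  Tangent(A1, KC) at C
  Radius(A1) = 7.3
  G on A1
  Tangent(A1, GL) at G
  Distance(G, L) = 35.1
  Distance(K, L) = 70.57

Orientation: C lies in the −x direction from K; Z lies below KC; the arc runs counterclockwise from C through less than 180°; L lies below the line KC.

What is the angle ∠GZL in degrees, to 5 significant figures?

78.251°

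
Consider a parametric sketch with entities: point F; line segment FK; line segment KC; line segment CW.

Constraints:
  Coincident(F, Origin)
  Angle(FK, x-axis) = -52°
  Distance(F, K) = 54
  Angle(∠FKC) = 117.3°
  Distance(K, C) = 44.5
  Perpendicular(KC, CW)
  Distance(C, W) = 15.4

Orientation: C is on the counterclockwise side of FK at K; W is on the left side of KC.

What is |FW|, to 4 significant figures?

76.55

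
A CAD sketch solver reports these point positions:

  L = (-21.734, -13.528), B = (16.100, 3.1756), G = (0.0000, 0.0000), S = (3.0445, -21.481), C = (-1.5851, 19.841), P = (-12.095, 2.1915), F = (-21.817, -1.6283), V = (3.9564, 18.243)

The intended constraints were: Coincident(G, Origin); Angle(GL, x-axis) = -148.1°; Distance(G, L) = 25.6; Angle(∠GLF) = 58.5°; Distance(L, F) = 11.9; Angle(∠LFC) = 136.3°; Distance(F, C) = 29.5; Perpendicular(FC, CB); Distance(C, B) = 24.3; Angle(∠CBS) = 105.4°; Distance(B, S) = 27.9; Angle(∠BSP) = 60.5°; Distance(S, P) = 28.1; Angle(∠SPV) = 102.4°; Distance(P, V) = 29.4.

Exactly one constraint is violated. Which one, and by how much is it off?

Distance(P, V) = 29.4 — off by 6.70.

G = (0.00, 0.00) ✓; GL at -148.1° ✓; |GL| = 25.60 ✓; ∠GLF = 58.50° ✓; |LF| = 11.90 ✓; ∠LFC = 136.3° ✓; |FC| = 29.50 ✓; ∠(FC, CB) = 90.00° ✓; |CB| = 24.30 ✓; ∠CBS = 105.4° ✓; |BS| = 27.90 ✓; ∠BSP = 60.50° ✓; |SP| = 28.10 ✓; ∠SPV = 102.4° ✓; |PV| = 22.70 ✗.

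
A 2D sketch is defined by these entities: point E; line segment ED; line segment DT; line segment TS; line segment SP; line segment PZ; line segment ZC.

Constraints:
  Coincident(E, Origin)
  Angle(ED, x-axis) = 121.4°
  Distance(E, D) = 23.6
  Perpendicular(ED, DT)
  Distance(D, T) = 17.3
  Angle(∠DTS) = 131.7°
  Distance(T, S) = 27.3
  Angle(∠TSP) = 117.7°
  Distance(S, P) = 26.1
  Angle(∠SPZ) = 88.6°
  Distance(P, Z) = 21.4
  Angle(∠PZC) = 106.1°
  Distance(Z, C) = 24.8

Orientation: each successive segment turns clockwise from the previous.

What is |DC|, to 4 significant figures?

15.09

E is at the origin; ED runs at 121.4° with length 23.6, so D = (-12.30, 20.14). ED is perpendicular to DT, so DT runs at 31.40°; with |DT| = 17.3, T = (2.471, 29.16). ∠DTS = 131.7° gives TS at -16.90° from the x-axis; with |TS| = 27.3, S = (28.59, 21.22). ∠TSP = 117.7° gives SP at -79.20° from the x-axis; with |SP| = 26.1, P = (33.48, -4.417). ∠SPZ = 88.6° gives PZ at -170.6° from the x-axis; with |PZ| = 21.4, Z = (12.37, -7.912). ∠PZC = 106.1° gives ZC at 115.5° from the x-axis; with |ZC| = 24.8, C = (1.693, 14.47). Then |DC| = |C − D| = 15.09.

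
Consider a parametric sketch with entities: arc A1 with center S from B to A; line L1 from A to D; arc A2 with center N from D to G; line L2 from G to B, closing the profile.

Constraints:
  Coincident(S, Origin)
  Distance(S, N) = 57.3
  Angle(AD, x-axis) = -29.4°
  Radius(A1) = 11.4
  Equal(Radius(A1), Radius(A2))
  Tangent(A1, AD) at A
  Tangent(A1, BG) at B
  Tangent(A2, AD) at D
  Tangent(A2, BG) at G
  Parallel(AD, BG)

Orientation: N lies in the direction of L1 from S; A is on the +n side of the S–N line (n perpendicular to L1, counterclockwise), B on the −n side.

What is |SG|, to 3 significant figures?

58.4

The slot axis is L1's direction at -29.4°, so u = (cos -29.4°, sin -29.4°) = (0.871, -0.491) and n = (−sin -29.4°, cos -29.4°) = (0.491, 0.871). S is at the origin and N lies 57.3 along u from S, so N = 57.3·u = (49.9, -28.1). Tangency of A1 to both parallel lines with radius 11.4 puts A and B at S ± 11.4·n: A = (5.60, 9.93), B = (-5.60, -9.93). Equal radii place D and G the same way about N: D = N + 11.4·n = (55.5, -18.2), G = N − 11.4·n = (44.3, -38.1). Then |SG| = |G − S| = 58.4.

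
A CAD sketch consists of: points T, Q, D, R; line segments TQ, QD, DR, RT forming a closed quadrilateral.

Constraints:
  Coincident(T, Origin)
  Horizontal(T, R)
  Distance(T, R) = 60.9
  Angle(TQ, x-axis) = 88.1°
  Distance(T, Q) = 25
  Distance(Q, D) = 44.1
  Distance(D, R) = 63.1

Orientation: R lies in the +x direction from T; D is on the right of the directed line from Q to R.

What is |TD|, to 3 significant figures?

19.1

Checks: |TR| = 60.90 ✓; |TQ| = 25.00 ✓; |QD| = 44.10 ✓; |DR| = 63.10 ✓.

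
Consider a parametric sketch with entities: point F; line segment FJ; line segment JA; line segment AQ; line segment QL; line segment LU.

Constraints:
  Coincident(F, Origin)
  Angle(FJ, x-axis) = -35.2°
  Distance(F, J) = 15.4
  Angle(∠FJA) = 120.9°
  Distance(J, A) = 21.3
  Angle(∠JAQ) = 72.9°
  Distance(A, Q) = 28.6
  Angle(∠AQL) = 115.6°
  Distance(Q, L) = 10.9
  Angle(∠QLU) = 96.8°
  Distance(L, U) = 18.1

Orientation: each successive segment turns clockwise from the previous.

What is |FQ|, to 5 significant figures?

25.140

∠FJA = 120.9° gives JA at -94.300° from the x-axis; with |JA| = 21.3, A = (10.987, -30.117). ∠JAQ = 72.9° gives AQ at 158.60° from the x-axis; with |AQ| = 28.6, Q = (-15.641, -19.682). Then |FQ| = |Q − F| = 25.140.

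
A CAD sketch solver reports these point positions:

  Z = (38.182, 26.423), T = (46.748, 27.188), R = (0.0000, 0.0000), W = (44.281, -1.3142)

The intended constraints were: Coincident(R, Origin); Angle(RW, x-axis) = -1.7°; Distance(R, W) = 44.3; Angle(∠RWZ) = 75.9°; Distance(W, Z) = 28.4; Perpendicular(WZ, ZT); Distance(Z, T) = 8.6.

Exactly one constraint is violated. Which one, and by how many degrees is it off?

Perpendicular(WZ, ZT) — off by 7.30°.

R = (0.00, 0.00) ✓; RW at -1.700° ✓; |RW| = 44.30 ✓; ∠RWZ = 75.90° ✓; |WZ| = 28.40 ✓; ∠(WZ, ZT) = 97.30° ✗; |ZT| = 8.600 ✓.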